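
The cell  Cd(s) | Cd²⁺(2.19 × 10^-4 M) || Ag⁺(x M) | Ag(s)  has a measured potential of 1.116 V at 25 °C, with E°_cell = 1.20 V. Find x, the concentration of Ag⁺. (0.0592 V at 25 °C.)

From the Nernst equation, log Q = n(E° − E)/0.0592 = 2(1.20 − 1.116)/0.0592 = 2.838, so Q = 688.
With Q = [Cd²⁺]/[Ag⁺]^2 and the known concentrations, [Ag⁺]^2 in the denominator gives [Ag⁺] = 5.6 × 10^-4 M.

5.6 × 10^-4 M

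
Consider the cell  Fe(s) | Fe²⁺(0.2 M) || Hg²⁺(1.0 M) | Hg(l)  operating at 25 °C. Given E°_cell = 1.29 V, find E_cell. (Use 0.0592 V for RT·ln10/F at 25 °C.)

Balancing electrons gives n = 2; the reaction quotient is Q = [Fe²⁺]/[Hg²⁺] = 0.200.
At 25 °C, E = E° − (0.0592/n) log Q = 1.29 − (0.0592/2)(-0.699) = 1.290 + 0.021 = 1.311 V.

1.31 V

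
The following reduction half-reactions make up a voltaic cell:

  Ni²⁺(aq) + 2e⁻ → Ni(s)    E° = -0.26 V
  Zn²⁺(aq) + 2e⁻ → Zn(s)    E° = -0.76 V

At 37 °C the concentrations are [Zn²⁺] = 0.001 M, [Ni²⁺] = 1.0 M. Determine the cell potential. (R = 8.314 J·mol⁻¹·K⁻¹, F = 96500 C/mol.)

0.592 V

The Ni²⁺/Ni couple has the higher reduction potential and acts as the cathode, so E°_cell = -0.26 − (-0.76) = 0.50 V.
Balancing electrons gives n = 2; the reaction quotient is Q = [Zn²⁺]/[Ni²⁺] = 0.00100.
E = E° − (RT/nF) ln Q = 0.50 − (8.314×310)/(2×96500) × (-6.908) = 0.500 + 0.092 = 0.592 V.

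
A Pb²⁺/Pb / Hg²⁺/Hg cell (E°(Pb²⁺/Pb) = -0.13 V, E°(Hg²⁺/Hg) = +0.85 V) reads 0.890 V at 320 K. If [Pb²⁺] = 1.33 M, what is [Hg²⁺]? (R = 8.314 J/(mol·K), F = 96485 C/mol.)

From the Nernst equation, ln Q = nF(E° − E)/RT = 2×96485×(0.98 − 0.890)/(8.314×320) = 6.528, so Q = 684.
With Q = [Pb²⁺]/[Hg²⁺] and the known concentrations, [Hg²⁺] in the denominator gives [Hg²⁺] = 0.0019 M.

0.0019 M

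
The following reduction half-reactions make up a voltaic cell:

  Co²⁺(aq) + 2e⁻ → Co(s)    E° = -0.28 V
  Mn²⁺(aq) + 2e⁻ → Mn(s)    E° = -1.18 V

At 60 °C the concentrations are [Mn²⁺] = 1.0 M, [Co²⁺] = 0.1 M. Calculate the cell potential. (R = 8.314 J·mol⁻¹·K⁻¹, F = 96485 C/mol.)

The Co²⁺/Co couple has the higher reduction potential and acts as the cathode, so E°_cell = -0.28 − (-1.18) = 0.90 V.
Balancing electrons gives n = 2; the reaction quotient is Q = [Mn²⁺]/[Co²⁺] = 10.0.
E = E° − (RT/nF) ln Q = 0.90 − (8.314×333)/(2×96485) × (2.303) = 0.900 − 0.033 = 0.867 V.

0.867 V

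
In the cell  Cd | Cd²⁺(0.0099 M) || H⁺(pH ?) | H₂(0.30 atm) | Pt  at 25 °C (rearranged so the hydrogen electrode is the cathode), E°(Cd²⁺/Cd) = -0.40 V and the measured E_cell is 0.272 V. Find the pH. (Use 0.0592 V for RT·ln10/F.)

pH = 3.43

E°_cell = 0.40 V and n = 2.
log Q = n(E° − E)/0.0592 = 2×(0.40 − 0.272)/0.0592 = 4.324.
With Q = [Cd²⁺]·P(H₂) / [H⁺]^2, solving for [H⁺] gives log[H⁺] = -3.426, so pH = 3.43.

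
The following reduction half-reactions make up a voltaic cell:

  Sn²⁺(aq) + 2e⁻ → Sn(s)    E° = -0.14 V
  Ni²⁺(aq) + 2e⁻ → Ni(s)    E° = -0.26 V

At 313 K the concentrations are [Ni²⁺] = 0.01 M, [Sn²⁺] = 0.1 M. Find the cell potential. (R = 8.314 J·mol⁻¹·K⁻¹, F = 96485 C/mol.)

The Sn²⁺/Sn couple has the higher reduction potential and acts as the cathode, so E°_cell = -0.14 − (-0.26) = 0.12 V.
Balancing electrons gives n = 2; the reaction quotient is Q = [Ni²⁺]/[Sn²⁺] = 0.100.
E = E° − (RT/nF) ln Q = 0.12 − (8.314×313)/(2×96485) × (-2.303) = 0.120 + 0.031 = 0.151 V.

0.151 V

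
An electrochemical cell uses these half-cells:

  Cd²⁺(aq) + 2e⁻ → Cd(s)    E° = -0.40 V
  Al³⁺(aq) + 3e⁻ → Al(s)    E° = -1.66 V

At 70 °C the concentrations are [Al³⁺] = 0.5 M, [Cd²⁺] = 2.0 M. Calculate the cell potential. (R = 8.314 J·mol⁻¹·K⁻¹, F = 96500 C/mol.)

The Cd²⁺/Cd couple has the higher reduction potential and acts as the cathode, so E°_cell = -0.40 − (-1.66) = 1.26 V.
Balancing electrons gives n = 6; the reaction quotient is Q = [Al³⁺]^2/[Cd²⁺]^3 = 0.0312.
E = E° − (RT/nF) ln Q = 1.26 − (8.314×343)/(6×96500) × (-3.466) = 1.260 + 0.017 = 1.277 V.

1.28 V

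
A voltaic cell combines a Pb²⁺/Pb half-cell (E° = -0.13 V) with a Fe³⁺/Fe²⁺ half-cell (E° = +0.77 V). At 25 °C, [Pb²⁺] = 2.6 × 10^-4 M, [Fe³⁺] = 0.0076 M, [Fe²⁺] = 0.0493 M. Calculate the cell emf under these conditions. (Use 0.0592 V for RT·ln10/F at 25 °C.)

The Fe³⁺/Fe²⁺ couple has the higher reduction potential and acts as the cathode, so E°_cell = +0.77 − (-0.13) = 0.90 V.
Balancing electrons gives n = 2; the reaction quotient is Q = [Pb²⁺]·[Fe²⁺]^2/[Fe³⁺]^2 = 0.0109.
At 25 °C, E = E° − (0.0592/n) log Q = 0.90 − (0.0592/2)(-1.961) = 0.900 + 0.058 = 0.958 V.

0.958 V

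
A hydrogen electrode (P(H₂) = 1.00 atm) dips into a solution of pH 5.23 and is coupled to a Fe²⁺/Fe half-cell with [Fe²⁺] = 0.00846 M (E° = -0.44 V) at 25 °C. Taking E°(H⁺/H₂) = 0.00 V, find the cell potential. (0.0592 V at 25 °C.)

The hydrogen couple is the cathode, so E°_cell = 0.44 V; n = 2.
[H⁺] = 10^(−5.23) = 5.9 × 10^-6 M, and Q = [Fe²⁺]·P(H₂) / [H⁺]^2 = 2.44 × 10^8.
E = E° − (0.0592/2) log Q = 0.44 − (0.0592/2)(8.387) = 0.192 V.

0.19 V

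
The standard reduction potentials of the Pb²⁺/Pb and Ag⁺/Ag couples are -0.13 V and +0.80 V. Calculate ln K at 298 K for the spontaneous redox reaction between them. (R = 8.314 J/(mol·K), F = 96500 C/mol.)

E°_cell = +0.80 − (-0.13) = 0.93 V, with n = 2 electrons transferred.
At equilibrium E = 0, so the Nernst equation gives ln K = nFE°/RT = (2)(96500)(0.93)/((8.314)(298)) = 72.45.

ln K = 72.4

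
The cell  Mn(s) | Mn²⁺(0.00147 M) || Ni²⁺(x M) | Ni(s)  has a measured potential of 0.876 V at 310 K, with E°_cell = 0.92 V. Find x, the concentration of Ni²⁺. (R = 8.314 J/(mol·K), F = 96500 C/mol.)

5.4 × 10^-5 M

From the Nernst equation, ln Q = nF(E° − E)/RT = 2×96500×(0.92 − 0.876)/(8.314×310) = 3.295, so Q = 27.0.
With Q = [Mn²⁺]/[Ni²⁺] and the known concentrations, [Ni²⁺] in the denominator gives [Ni²⁺] = 5.4 × 10^-5 M.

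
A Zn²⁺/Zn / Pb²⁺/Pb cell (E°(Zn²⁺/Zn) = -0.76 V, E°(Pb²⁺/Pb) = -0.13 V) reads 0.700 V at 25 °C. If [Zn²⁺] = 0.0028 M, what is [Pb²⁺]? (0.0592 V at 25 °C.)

From the Nernst equation, log Q = n(E° − E)/0.0592 = 2(0.63 − 0.700)/0.0592 = -2.365, so Q = 0.00432.
With Q = [Zn²⁺]/[Pb²⁺] and the known concentrations, [Pb²⁺] in the denominator gives [Pb²⁺] = 0.65 M.

0.65 M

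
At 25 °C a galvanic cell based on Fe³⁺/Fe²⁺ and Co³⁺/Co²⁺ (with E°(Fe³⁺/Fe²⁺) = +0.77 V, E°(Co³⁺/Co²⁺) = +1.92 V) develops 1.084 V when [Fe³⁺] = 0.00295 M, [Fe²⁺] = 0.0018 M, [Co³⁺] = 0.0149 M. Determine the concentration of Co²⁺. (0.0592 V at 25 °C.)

From the Nernst equation, log Q = n(E° − E)/0.0592 = 1(1.15 − 1.084)/0.0592 = 1.115, so Q = 13.0.
With Q = [Fe³⁺]·[Co²⁺]/([Fe²⁺]·[Co³⁺]) and the known concentrations, [Co²⁺] in the numerator gives [Co²⁺] = 0.12 M.

0.12 M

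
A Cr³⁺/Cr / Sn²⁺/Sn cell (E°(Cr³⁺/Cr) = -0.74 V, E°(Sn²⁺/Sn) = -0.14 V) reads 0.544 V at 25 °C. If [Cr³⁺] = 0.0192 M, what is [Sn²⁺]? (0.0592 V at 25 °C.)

9.2 × 10^-4 M

From the Nernst equation, log Q = n(E° − E)/0.0592 = 6(0.60 − 0.544)/0.0592 = 5.676, so Q = 4.74 × 10^5.
With Q = [Cr³⁺]^2/[Sn²⁺]^3 and the known concentrations, [Sn²⁺]^3 in the denominator gives [Sn²⁺] = 9.2 × 10^-4 M.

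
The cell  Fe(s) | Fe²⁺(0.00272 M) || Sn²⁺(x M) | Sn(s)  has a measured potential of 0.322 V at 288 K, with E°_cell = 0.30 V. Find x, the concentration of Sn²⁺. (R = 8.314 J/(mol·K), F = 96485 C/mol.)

From the Nernst equation, ln Q = nF(E° − E)/RT = 2×96485×(0.30 − 0.322)/(8.314×288) = -1.773, so Q = 0.170.
With Q = [Fe²⁺]/[Sn²⁺] and the known concentrations, [Sn²⁺] in the denominator gives [Sn²⁺] = 0.016 M.

0.016 M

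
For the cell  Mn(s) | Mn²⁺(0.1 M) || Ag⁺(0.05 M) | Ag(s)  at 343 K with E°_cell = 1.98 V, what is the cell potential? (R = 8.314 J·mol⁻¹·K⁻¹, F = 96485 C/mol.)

Balancing electrons gives n = 2; the reaction quotient is Q = [Mn²⁺]/[Ag⁺]^2 = 40.0.
E = E° − (RT/nF) ln Q = 1.98 − (8.314×343)/(2×96485) × (3.689) = 1.980 − 0.055 = 1.925 V.

1.93 V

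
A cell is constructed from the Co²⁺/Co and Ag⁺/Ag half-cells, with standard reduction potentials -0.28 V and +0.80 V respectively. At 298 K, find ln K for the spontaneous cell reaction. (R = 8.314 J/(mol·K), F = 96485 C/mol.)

E°_cell = +0.80 − (-0.28) = 1.08 V, with n = 2 electrons transferred.
At equilibrium E = 0, so the Nernst equation gives ln K = nFE°/RT = (2)(96485)(1.08)/((8.314)(298)) = 84.12.

ln K = 84.1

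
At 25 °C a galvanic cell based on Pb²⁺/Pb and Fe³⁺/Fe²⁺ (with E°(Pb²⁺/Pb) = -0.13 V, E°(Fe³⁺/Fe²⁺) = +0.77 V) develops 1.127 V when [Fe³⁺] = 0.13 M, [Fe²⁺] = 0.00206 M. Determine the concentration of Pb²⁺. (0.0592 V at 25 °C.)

8.5 × 10^-5 M

From the Nernst equation, log Q = n(E° − E)/0.0592 = 2(0.90 − 1.127)/0.0592 = -7.669, so Q = 2.14 × 10^-8.
With Q = [Pb²⁺]·[Fe²⁺]^2/[Fe³⁺]^2 and the known concentrations, [Pb²⁺] in the numerator gives [Pb²⁺] = 8.5 × 10^-5 M.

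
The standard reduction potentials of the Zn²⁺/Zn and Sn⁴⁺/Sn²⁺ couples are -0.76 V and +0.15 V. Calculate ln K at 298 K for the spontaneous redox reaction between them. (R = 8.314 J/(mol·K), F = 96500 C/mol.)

E°_cell = +0.15 − (-0.76) = 0.91 V, with n = 2 electrons transferred.
At equilibrium E = 0, so the Nernst equation gives ln K = nFE°/RT = (2)(96500)(0.91)/((8.314)(298)) = 70.89.

ln K = 70.9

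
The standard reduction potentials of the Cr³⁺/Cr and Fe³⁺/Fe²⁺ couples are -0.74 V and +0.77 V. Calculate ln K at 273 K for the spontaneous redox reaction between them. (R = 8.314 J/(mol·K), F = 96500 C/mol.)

E°_cell = +0.77 − (-0.74) = 1.51 V, with n = 3 electrons transferred.
At equilibrium E = 0, so the Nernst equation gives ln K = nFE°/RT = (3)(96500)(1.51)/((8.314)(273)) = 192.60.

ln K = 192.6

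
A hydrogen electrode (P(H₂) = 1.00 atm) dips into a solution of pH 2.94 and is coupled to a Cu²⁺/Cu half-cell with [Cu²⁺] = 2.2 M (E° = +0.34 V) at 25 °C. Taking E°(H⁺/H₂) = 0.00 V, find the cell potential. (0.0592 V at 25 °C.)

The Cu²⁺/Cu couple is the cathode, so E°_cell = 0.34 V; n = 2.
[H⁺] = 10^(−2.94) = 0.0011 M, and Q = [H⁺]^2 / ([Cu²⁺]·P(H₂)) = 5.99 × 10^-7.
E = E° − (0.0592/2) log Q = 0.34 − (0.0592/2)(-6.222) = 0.524 V.

0.52 V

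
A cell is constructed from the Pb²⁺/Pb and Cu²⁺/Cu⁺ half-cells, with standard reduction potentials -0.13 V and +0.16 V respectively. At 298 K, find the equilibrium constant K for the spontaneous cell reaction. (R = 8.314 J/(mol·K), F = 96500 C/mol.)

E°_cell = +0.16 − (-0.13) = 0.29 V, with n = 2 electrons transferred.
At equilibrium E = 0, so the Nernst equation gives ln K = nFE°/RT = (2)(96500)(0.29)/((8.314)(298)) = 22.59.
K = e^22.59 = 6.5 × 10^9.

6.5 × 10^9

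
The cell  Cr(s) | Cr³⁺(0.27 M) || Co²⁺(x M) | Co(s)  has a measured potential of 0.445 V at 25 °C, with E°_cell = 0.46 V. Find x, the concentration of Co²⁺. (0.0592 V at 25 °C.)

0.13 M

From the Nernst equation, log Q = n(E° − E)/0.0592 = 6(0.46 − 0.445)/0.0592 = 1.520, so Q = 33.1.
With Q = [Cr³⁺]^2/[Co²⁺]^3 and the known concentrations, [Co²⁺]^3 in the denominator gives [Co²⁺] = 0.13 M.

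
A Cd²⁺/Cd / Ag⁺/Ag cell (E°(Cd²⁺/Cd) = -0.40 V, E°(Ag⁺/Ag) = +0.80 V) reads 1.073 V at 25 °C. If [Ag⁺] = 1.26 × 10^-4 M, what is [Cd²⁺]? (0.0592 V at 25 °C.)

From the Nernst equation, log Q = n(E° − E)/0.0592 = 2(1.20 − 1.073)/0.0592 = 4.291, so Q = 1.95 × 10^4.
With Q = [Cd²⁺]/[Ag⁺]^2 and the known concentrations, [Cd²⁺] in the numerator gives [Cd²⁺] = 3.1 × 10^-4 M.

3.1 × 10^-4 M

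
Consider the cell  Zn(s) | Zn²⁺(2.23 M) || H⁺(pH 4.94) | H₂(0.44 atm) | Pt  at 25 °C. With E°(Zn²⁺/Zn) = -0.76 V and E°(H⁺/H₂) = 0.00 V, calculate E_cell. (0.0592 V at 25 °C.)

The hydrogen couple is the cathode, so E°_cell = 0.76 V; n = 2.
[H⁺] = 10^(−4.94) = 1.1 × 10^-5 M, and Q = [Zn²⁺]·P(H₂) / [H⁺]^2 = 7.44 × 10^9.
E = E° − (0.0592/2) log Q = 0.76 − (0.0592/2)(9.872) = 0.468 V.

0.47 V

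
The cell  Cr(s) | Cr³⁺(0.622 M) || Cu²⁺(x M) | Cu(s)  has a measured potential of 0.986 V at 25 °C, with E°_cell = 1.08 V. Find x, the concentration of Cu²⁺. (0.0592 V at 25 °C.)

4.9 × 10^-4 M

From the Nernst equation, log Q = n(E° − E)/0.0592 = 6(1.08 − 0.986)/0.0592 = 9.527, so Q = 3.37 × 10^9.
With Q = [Cr³⁺]^2/[Cu²⁺]^3 and the known concentrations, [Cu²⁺]^3 in the denominator gives [Cu²⁺] = 4.9 × 10^-4 M.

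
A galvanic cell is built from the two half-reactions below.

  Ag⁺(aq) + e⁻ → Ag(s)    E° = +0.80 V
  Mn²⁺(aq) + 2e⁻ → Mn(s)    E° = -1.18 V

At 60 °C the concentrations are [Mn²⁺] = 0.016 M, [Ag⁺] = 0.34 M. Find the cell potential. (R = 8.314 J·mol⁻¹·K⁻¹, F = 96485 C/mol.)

2.01 V

The Ag⁺/Ag couple has the higher reduction potential and acts as the cathode, so E°_cell = +0.80 − (-1.18) = 1.98 V.
Balancing electrons gives n = 2; the reaction quotient is Q = [Mn²⁺]/[Ag⁺]^2 = 0.138.
E = E° − (RT/nF) ln Q = 1.98 − (8.314×333)/(2×96485) × (-1.978) = 1.980 + 0.028 = 2.008 V.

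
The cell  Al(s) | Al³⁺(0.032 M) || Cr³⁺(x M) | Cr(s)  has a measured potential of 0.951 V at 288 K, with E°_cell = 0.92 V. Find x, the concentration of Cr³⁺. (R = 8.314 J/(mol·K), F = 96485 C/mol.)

1.4 M

From the Nernst equation, ln Q = nF(E° − E)/RT = 3×96485×(0.92 − 0.951)/(8.314×288) = -3.747, so Q = 0.0236.
With Q = [Al³⁺]/[Cr³⁺] and the known concentrations, [Cr³⁺] in the denominator gives [Cr³⁺] = 1.4 M.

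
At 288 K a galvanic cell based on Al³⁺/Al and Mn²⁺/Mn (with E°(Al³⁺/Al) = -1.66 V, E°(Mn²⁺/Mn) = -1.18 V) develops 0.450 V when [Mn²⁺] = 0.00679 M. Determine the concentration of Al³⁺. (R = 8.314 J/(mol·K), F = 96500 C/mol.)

0.021 M

From the Nernst equation, ln Q = nF(E° − E)/RT = 6×96500×(0.48 − 0.450)/(8.314×288) = 7.254, so Q = 1410.
With Q = [Al³⁺]^2/[Mn²⁺]^3 and the known concentrations, [Al³⁺]^2 in the numerator gives [Al³⁺] = 0.021 M.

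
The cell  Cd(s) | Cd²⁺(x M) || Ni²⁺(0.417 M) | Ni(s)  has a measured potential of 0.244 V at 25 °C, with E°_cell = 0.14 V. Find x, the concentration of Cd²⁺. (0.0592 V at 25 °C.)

From the Nernst equation, log Q = n(E° − E)/0.0592 = 2(0.14 − 0.244)/0.0592 = -3.514, so Q = 3.07 × 10^-4.
With Q = [Cd²⁺]/[Ni²⁺] and the known concentrations, [Cd²⁺] in the numerator gives [Cd²⁺] = 1.3 × 10^-4 M.

1.3 × 10^-4 M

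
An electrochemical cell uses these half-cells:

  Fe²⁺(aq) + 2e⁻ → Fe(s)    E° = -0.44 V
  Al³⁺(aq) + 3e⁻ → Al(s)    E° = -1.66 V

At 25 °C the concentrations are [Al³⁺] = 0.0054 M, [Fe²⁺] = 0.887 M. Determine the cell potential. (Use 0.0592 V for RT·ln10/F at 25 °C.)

The Fe²⁺/Fe couple has the higher reduction potential and acts as the cathode, so E°_cell = -0.44 − (-1.66) = 1.22 V.
Balancing electrons gives n = 6; the reaction quotient is Q = [Al³⁺]^2/[Fe²⁺]^3 = 4.18 × 10^-5.
At 25 °C, E = E° − (0.0592/n) log Q = 1.22 − (0.0592/6)(-4.379) = 1.220 + 0.043 = 1.263 V.

1.26 V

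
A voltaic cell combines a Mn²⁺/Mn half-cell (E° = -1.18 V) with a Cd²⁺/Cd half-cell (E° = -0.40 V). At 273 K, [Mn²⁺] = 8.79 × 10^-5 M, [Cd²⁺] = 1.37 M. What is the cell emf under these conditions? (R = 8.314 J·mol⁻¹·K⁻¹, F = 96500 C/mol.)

0.894 V

The Cd²⁺/Cd couple has the higher reduction potential and acts as the cathode, so E°_cell = -0.40 − (-1.18) = 0.78 V.
Balancing electrons gives n = 2; the reaction quotient is Q = [Mn²⁺]/[Cd²⁺] = 6.42 × 10^-5.
E = E° − (RT/nF) ln Q = 0.78 − (8.314×273)/(2×96500) × (-9.654) = 0.780 + 0.114 = 0.894 V.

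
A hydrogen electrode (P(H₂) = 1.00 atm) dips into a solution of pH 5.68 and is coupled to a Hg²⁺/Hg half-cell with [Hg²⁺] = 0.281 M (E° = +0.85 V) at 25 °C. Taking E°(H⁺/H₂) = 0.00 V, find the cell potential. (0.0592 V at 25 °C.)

1.17 V

The Hg²⁺/Hg couple is the cathode, so E°_cell = 0.85 V; n = 2.
[H⁺] = 10^(−5.68) = 2.1 × 10^-6 M, and Q = [H⁺]^2 / ([Hg²⁺]·P(H₂)) = 1.55 × 10^-11.
E = E° − (0.0592/2) log Q = 0.85 − (0.0592/2)(-10.809) = 1.170 V.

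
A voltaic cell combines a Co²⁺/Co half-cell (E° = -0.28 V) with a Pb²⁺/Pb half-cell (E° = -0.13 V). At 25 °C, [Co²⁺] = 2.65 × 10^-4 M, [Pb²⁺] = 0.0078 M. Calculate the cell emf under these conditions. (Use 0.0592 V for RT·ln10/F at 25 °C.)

The Pb²⁺/Pb couple has the higher reduction potential and acts as the cathode, so E°_cell = -0.13 − (-0.28) = 0.15 V.
Balancing electrons gives n = 2; the reaction quotient is Q = [Co²⁺]/[Pb²⁺] = 0.0340.
At 25 °C, E = E° − (0.0592/n) log Q = 0.15 − (0.0592/2)(-1.469) = 0.150 + 0.043 = 0.193 V.

0.193 V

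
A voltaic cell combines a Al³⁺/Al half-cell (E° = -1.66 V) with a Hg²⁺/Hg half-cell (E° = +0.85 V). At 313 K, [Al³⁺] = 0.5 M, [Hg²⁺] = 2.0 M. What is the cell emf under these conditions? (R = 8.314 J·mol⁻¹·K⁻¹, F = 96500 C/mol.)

2.53 V

The Hg²⁺/Hg couple has the higher reduction potential and acts as the cathode, so E°_cell = +0.85 − (-1.66) = 2.51 V.
Balancing electrons gives n = 6; the reaction quotient is Q = [Al³⁺]^2/[Hg²⁺]^3 = 0.0312.
E = E° − (RT/nF) ln Q = 2.51 − (8.314×313)/(6×96500) × (-3.466) = 2.510 + 0.016 = 2.526 V.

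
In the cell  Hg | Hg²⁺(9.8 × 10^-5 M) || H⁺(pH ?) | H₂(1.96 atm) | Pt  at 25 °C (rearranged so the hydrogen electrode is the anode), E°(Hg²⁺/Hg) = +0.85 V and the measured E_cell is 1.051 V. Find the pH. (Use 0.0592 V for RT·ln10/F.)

pH = 5.25

E°_cell = 0.85 V and n = 2.
log Q = n(E° − E)/0.0592 = 2×(0.85 − 1.051)/0.0592 = -6.791.
With Q = [H⁺]^2 / ([Hg²⁺]·P(H₂)), solving for [H⁺] gives log[H⁺] = -5.254, so pH = 5.25.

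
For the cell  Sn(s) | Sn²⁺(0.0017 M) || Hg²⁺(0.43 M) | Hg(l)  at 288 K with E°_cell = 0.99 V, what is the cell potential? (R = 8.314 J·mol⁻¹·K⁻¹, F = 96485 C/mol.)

Balancing electrons gives n = 2; the reaction quotient is Q = [Sn²⁺]/[Hg²⁺] = 0.00395.
E = E° − (RT/nF) ln Q = 0.99 − (8.314×288)/(2×96485) × (-5.533) = 0.990 + 0.069 = 1.059 V.

1.06 V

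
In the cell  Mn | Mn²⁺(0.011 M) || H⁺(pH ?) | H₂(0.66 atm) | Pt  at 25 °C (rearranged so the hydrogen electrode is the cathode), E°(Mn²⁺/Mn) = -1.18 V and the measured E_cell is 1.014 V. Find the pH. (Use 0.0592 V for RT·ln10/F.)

E°_cell = 1.18 V and n = 2.
log Q = n(E° − E)/0.0592 = 2×(1.18 − 1.014)/0.0592 = 5.608.
With Q = [Mn²⁺]·P(H₂) / [H⁺]^2, solving for [H⁺] gives log[H⁺] = -3.874, so pH = 3.87.

pH = 3.87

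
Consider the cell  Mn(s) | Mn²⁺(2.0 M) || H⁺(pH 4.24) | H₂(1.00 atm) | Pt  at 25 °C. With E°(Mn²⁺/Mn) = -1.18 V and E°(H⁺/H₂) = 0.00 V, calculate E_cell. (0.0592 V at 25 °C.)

0.92 V

The hydrogen couple is the cathode, so E°_cell = 1.18 V; n = 2.
[H⁺] = 10^(−4.24) = 5.8 × 10^-5 M, and Q = [Mn²⁺]·P(H₂) / [H⁺]^2 = 6.04 × 10^8.
E = E° − (0.0592/2) log Q = 1.18 − (0.0592/2)(8.781) = 0.920 V.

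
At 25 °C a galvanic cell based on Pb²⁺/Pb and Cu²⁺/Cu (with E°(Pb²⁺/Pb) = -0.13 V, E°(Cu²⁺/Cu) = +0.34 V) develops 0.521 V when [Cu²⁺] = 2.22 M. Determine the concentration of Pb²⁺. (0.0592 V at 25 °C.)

From the Nernst equation, log Q = n(E° − E)/0.0592 = 2(0.47 − 0.521)/0.0592 = -1.723, so Q = 0.0189.
With Q = [Pb²⁺]/[Cu²⁺] and the known concentrations, [Pb²⁺] in the numerator gives [Pb²⁺] = 0.042 M.

0.042 M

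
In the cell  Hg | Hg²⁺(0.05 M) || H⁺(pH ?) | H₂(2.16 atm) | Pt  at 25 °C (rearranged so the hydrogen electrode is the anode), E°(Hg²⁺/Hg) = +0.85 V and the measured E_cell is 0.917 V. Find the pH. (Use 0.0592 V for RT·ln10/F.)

E°_cell = 0.85 V and n = 2.
log Q = n(E° − E)/0.0592 = 2×(0.85 − 0.917)/0.0592 = -2.264.
With Q = [H⁺]^2 / ([Hg²⁺]·P(H₂)), solving for [H⁺] gives log[H⁺] = -1.615, so pH = 1.62.

pH = 1.62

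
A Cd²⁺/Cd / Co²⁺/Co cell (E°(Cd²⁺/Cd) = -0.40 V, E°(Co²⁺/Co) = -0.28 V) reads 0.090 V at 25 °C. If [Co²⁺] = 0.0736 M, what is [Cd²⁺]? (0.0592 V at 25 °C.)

From the Nernst equation, log Q = n(E° − E)/0.0592 = 2(0.12 − 0.090)/0.0592 = 1.014, so Q = 10.3.
With Q = [Cd²⁺]/[Co²⁺] and the known concentrations, [Cd²⁺] in the numerator gives [Cd²⁺] = 0.76 M.

0.76 M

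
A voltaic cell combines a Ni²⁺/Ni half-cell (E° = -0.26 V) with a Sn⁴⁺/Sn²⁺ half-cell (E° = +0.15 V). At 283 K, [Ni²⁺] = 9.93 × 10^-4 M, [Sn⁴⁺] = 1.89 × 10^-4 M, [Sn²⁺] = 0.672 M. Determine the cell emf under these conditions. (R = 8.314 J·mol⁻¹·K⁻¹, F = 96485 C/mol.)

The Sn⁴⁺/Sn²⁺ couple has the higher reduction potential and acts as the cathode, so E°_cell = +0.15 − (-0.26) = 0.41 V.
Balancing electrons gives n = 2; the reaction quotient is Q = [Ni²⁺]·[Sn²⁺]/[Sn⁴⁺] = 3.53.
E = E° − (RT/nF) ln Q = 0.41 − (8.314×283)/(2×96485) × (1.261) = 0.410 − 0.015 = 0.395 V.

0.395 V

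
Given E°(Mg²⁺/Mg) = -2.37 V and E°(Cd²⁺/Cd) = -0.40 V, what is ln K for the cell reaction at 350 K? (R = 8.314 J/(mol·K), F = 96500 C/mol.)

ln K = 130.7

E°_cell = -0.40 − (-2.37) = 1.97 V, with n = 2 electrons transferred.
At equilibrium E = 0, so the Nernst equation gives ln K = nFE°/RT = (2)(96500)(1.97)/((8.314)(350)) = 130.66.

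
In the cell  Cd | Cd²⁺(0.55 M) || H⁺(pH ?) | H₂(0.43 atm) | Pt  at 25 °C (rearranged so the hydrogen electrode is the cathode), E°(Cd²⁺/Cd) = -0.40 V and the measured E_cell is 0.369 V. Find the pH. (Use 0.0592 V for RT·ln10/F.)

pH = 0.84

E°_cell = 0.40 V and n = 2.
log Q = n(E° − E)/0.0592 = 2×(0.40 − 0.369)/0.0592 = 1.047.
With Q = [Cd²⁺]·P(H₂) / [H⁺]^2, solving for [H⁺] gives log[H⁺] = -0.837, so pH = 0.84.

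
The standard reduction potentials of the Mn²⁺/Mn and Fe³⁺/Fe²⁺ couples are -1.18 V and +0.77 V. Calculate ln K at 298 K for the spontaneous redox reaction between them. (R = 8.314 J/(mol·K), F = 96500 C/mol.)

E°_cell = +0.77 − (-1.18) = 1.95 V, with n = 2 electrons transferred.
At equilibrium E = 0, so the Nernst equation gives ln K = nFE°/RT = (2)(96500)(1.95)/((8.314)(298)) = 151.90.

ln K = 151.9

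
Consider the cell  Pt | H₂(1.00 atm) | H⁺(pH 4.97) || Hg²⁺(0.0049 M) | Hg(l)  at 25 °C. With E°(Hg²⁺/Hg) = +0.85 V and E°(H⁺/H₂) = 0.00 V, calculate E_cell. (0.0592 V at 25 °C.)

The Hg²⁺/Hg couple is the cathode, so E°_cell = 0.85 V; n = 2.
[H⁺] = 10^(−4.97) = 1.1 × 10^-5 M, and Q = [H⁺]^2 / ([Hg²⁺]·P(H₂)) = 2.34 × 10^-8.
E = E° − (0.0592/2) log Q = 0.85 − (0.0592/2)(-7.630) = 1.076 V.

1.08 V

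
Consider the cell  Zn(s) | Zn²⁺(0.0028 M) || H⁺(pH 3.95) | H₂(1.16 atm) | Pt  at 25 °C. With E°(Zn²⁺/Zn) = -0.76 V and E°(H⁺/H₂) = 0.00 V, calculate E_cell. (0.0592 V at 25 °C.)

The hydrogen couple is the cathode, so E°_cell = 0.76 V; n = 2.
[H⁺] = 10^(−3.95) = 1.1 × 10^-4 M, and Q = [Zn²⁺]·P(H₂) / [H⁺]^2 = 2.58 × 10^5.
E = E° − (0.0592/2) log Q = 0.76 − (0.0592/2)(5.412) = 0.600 V.

0.60 V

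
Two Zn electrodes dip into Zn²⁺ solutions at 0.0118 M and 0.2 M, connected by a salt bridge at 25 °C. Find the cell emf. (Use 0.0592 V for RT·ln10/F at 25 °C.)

0.036 V

Both half-cells are Zn²⁺/Zn, so E°_cell = 0. The concentrated side is the cathode; the cell reaction moves Zn²⁺ from high to low concentration with n = 2.
Q = [Zn²⁺]_dilute/[Zn²⁺]_conc = 0.0118/0.2 = 0.0590.
E = 0 − (0.0592/2) log Q = −(0.0592/2)(-1.229) = 0.0364 V.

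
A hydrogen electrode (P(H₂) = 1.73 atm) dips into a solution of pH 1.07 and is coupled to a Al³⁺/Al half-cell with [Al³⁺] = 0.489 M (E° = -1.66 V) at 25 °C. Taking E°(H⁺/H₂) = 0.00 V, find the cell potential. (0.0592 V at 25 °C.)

The hydrogen couple is the cathode, so E°_cell = 1.66 V; n = 6.
[H⁺] = 10^(−1.07) = 0.085 M, and Q = [Al³⁺]^2·P(H₂)^3 / [H⁺]^6 = 3.26 × 10^6.
E = E° − (0.0592/6) log Q = 1.66 − (0.0592/6)(6.513) = 1.596 V.

1.60 V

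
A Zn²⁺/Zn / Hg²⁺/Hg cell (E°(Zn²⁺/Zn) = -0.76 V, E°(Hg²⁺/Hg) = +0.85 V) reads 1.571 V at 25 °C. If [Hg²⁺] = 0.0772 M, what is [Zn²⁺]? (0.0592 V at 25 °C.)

From the Nernst equation, log Q = n(E° − E)/0.0592 = 2(1.61 − 1.571)/0.0592 = 1.318, so Q = 20.8.
With Q = [Zn²⁺]/[Hg²⁺] and the known concentrations, [Zn²⁺] in the numerator gives [Zn²⁺] = 1.6 M.

1.6 M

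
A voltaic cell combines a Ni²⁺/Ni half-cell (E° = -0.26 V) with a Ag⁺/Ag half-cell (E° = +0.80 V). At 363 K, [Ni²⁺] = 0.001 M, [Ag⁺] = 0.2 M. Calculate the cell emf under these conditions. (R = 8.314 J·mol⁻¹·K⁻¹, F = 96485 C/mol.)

1.12 V

The Ag⁺/Ag couple has the higher reduction potential and acts as the cathode, so E°_cell = +0.80 − (-0.26) = 1.06 V.
Balancing electrons gives n = 2; the reaction quotient is Q = [Ni²⁺]/[Ag⁺]^2 = 0.0250.
E = E° − (RT/nF) ln Q = 1.06 − (8.314×363)/(2×96485) × (-3.689) = 1.060 + 0.058 = 1.118 V.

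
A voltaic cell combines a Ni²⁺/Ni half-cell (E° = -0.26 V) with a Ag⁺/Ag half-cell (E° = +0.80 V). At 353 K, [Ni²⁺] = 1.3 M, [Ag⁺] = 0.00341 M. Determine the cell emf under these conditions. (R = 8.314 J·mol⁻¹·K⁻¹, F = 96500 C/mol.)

0.883 V

The Ag⁺/Ag couple has the higher reduction potential and acts as the cathode, so E°_cell = +0.80 − (-0.26) = 1.06 V.
Balancing electrons gives n = 2; the reaction quotient is Q = [Ni²⁺]/[Ag⁺]^2 = 1.12 × 10^5.
E = E° − (RT/nF) ln Q = 1.06 − (8.314×353)/(2×96500) × (11.624) = 1.060 − 0.177 = 0.883 V.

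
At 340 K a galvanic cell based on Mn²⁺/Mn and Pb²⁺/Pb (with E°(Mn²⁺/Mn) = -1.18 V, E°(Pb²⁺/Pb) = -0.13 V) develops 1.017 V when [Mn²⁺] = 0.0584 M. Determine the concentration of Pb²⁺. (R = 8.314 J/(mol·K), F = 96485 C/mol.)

From the Nernst equation, ln Q = nF(E° − E)/RT = 2×96485×(1.05 − 1.017)/(8.314×340) = 2.253, so Q = 9.51.
With Q = [Mn²⁺]/[Pb²⁺] and the known concentrations, [Pb²⁺] in the denominator gives [Pb²⁺] = 0.0061 M.

0.0061 M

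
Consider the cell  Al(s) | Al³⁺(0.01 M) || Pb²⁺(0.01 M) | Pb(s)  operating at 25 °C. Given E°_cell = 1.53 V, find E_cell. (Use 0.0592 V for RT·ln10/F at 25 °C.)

Balancing electrons gives n = 6; the reaction quotient is Q = [Al³⁺]^2/[Pb²⁺]^3 = 100.
At 25 °C, E = E° − (0.0592/n) log Q = 1.53 − (0.0592/6)(2.000) = 1.530 − 0.020 = 1.510 V.

1.51 V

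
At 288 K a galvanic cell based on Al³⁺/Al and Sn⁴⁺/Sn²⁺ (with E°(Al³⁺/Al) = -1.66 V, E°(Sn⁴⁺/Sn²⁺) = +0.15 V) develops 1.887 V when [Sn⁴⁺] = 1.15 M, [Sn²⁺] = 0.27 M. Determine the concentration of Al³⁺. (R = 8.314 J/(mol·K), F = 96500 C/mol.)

From the Nernst equation, ln Q = nF(E° − E)/RT = 6×96500×(1.81 − 1.887)/(8.314×288) = -18.619, so Q = 8.2 × 10^-9.
With Q = [Al³⁺]^2·[Sn²⁺]^3/[Sn⁴⁺]^3 and the known concentrations, [Al³⁺]^2 in the numerator gives [Al³⁺] = 8 × 10^-4 M.

8 × 10^-4 M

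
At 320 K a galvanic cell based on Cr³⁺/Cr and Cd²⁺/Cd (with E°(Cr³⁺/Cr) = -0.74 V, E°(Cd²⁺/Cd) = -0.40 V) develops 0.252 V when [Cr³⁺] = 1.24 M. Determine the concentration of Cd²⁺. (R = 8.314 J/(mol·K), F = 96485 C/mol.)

0.002 M

From the Nernst equation, ln Q = nF(E° − E)/RT = 6×96485×(0.34 − 0.252)/(8.314×320) = 19.148, so Q = 2.07 × 10^8.
With Q = [Cr³⁺]^2/[Cd²⁺]^3 and the known concentrations, [Cd²⁺]^3 in the denominator gives [Cd²⁺] = 0.002 M.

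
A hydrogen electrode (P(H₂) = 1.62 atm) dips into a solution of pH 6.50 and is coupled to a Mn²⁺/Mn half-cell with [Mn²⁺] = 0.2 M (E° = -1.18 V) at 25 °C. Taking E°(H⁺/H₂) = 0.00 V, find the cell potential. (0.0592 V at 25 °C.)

0.81 V

The hydrogen couple is the cathode, so E°_cell = 1.18 V; n = 2.
[H⁺] = 10^(−6.50) = 3.2 × 10^-7 M, and Q = [Mn²⁺]·P(H₂) / [H⁺]^2 = 3.24 × 10^12.
E = E° − (0.0592/2) log Q = 1.18 − (0.0592/2)(12.511) = 0.810 V.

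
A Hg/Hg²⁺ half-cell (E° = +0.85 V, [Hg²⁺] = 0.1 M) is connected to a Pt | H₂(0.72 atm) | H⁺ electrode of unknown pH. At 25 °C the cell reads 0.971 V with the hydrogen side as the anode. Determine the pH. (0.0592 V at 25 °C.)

pH = 2.62

E°_cell = 0.85 V and n = 2.
log Q = n(E° − E)/0.0592 = 2×(0.85 − 0.971)/0.0592 = -4.088.
With Q = [H⁺]^2 / ([Hg²⁺]·P(H₂)), solving for [H⁺] gives log[H⁺] = -2.615, so pH = 2.62.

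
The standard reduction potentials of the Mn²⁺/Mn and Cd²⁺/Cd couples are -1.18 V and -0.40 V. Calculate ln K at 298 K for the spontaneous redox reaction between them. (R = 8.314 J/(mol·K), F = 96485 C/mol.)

ln K = 60.8

E°_cell = -0.40 − (-1.18) = 0.78 V, with n = 2 electrons transferred.
At equilibrium E = 0, so the Nernst equation gives ln K = nFE°/RT = (2)(96485)(0.78)/((8.314)(298)) = 60.75.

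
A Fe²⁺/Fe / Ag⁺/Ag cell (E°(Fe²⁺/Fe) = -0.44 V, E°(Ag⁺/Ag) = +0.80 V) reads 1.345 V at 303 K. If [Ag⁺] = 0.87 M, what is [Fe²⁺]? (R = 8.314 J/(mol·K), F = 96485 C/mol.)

From the Nernst equation, ln Q = nF(E° − E)/RT = 2×96485×(1.24 − 1.345)/(8.314×303) = -8.043, so Q = 3.21 × 10^-4.
With Q = [Fe²⁺]/[Ag⁺]^2 and the known concentrations, [Fe²⁺] in the numerator gives [Fe²⁺] = 2.4 × 10^-4 M.

2.4 × 10^-4 M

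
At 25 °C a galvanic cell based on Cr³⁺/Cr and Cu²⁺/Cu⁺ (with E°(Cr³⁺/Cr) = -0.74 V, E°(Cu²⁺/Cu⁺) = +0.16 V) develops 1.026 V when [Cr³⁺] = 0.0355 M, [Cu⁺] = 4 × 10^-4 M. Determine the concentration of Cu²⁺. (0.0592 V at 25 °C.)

0.018 M

From the Nernst equation, log Q = n(E° − E)/0.0592 = 3(0.90 − 1.026)/0.0592 = -6.385, so Q = 4.12 × 10^-7.
With Q = [Cr³⁺]·[Cu⁺]^3/[Cu²⁺]^3 and the known concentrations, [Cu²⁺]^3 in the denominator gives [Cu²⁺] = 0.018 M.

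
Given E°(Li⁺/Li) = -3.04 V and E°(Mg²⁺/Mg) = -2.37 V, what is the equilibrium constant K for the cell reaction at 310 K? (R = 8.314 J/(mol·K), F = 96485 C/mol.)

E°_cell = -2.37 − (-3.04) = 0.67 V, with n = 2 electrons transferred.
At equilibrium E = 0, so the Nernst equation gives ln K = nFE°/RT = (2)(96485)(0.67)/((8.314)(310)) = 50.16.
K = e^50.16 = 6.1 × 10^21.

6.1 × 10^21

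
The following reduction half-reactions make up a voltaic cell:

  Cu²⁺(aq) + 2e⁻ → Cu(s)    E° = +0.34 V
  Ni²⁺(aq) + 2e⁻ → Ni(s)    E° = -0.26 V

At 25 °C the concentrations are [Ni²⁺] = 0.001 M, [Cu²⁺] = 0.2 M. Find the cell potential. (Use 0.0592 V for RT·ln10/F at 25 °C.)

The Cu²⁺/Cu couple has the higher reduction potential and acts as the cathode, so E°_cell = +0.34 − (-0.26) = 0.60 V.
Balancing electrons gives n = 2; the reaction quotient is Q = [Ni²⁺]/[Cu²⁺] = 0.00500.
At 25 °C, E = E° − (0.0592/n) log Q = 0.60 − (0.0592/2)(-2.301) = 0.600 + 0.068 = 0.668 V.

0.668 V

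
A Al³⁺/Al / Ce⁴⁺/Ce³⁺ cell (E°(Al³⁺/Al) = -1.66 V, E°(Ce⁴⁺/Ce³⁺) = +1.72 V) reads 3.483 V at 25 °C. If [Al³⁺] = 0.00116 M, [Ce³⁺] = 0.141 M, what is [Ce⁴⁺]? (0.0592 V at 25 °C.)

0.81 M

From the Nernst equation, log Q = n(E° − E)/0.0592 = 3(3.38 − 3.483)/0.0592 = -5.220, so Q = 6.03 × 10^-6.
With Q = [Al³⁺]·[Ce³⁺]^3/[Ce⁴⁺]^3 and the known concentrations, [Ce⁴⁺]^3 in the denominator gives [Ce⁴⁺] = 0.81 M.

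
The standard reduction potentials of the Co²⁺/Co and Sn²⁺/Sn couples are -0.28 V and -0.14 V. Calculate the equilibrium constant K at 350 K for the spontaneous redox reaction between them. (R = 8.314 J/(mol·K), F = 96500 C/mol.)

1.1 × 10^4

E°_cell = -0.14 − (-0.28) = 0.14 V, with n = 2 electrons transferred.
At equilibrium E = 0, so the Nernst equation gives ln K = nFE°/RT = (2)(96500)(0.14)/((8.314)(350)) = 9.29.
K = e^9.29 = 1.1 × 10^4.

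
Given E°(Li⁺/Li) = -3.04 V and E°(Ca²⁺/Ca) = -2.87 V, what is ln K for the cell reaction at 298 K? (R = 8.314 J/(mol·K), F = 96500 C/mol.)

ln K = 13.2

E°_cell = -2.87 − (-3.04) = 0.17 V, with n = 2 electrons transferred.
At equilibrium E = 0, so the Nernst equation gives ln K = nFE°/RT = (2)(96500)(0.17)/((8.314)(298)) = 13.24.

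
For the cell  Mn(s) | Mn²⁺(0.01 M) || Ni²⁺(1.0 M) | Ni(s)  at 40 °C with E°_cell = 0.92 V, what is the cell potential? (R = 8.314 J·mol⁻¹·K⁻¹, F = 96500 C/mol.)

0.982 V

Balancing electrons gives n = 2; the reaction quotient is Q = [Mn²⁺]/[Ni²⁺] = 0.0100.
E = E° − (RT/nF) ln Q = 0.92 − (8.314×313)/(2×96500) × (-4.605) = 0.920 + 0.062 = 0.982 V.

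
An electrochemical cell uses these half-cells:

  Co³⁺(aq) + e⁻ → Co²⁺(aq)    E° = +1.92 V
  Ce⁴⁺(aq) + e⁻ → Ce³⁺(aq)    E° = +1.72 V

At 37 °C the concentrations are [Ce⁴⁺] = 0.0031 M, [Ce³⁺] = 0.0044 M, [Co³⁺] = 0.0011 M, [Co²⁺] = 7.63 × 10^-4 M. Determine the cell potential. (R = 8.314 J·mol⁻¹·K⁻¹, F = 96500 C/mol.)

0.219 V

The Co³⁺/Co²⁺ couple has the higher reduction potential and acts as the cathode, so E°_cell = +1.92 − (+1.72) = 0.20 V.
Balancing electrons gives n = 1; the reaction quotient is Q = [Ce⁴⁺]·[Co²⁺]/([Ce³⁺]·[Co³⁺]) = 0.489.
E = E° − (RT/nF) ln Q = 0.20 − (8.314×310)/(1×96500) × (-0.716) = 0.200 + 0.019 = 0.219 V.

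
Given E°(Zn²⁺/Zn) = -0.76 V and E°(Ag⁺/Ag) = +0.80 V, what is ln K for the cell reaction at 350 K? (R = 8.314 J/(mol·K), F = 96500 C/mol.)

ln K = 103.5

E°_cell = +0.80 − (-0.76) = 1.56 V, with n = 2 electrons transferred.
At equilibrium E = 0, so the Nernst equation gives ln K = nFE°/RT = (2)(96500)(1.56)/((8.314)(350)) = 103.47.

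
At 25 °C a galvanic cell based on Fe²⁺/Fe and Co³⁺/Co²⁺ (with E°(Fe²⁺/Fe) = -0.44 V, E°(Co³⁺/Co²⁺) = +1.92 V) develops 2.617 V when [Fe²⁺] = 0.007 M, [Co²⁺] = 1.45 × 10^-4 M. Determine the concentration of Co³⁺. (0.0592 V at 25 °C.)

From the Nernst equation, log Q = n(E° − E)/0.0592 = 2(2.36 − 2.617)/0.0592 = -8.682, so Q = 2.08 × 10^-9.
With Q = [Fe²⁺]·[Co²⁺]^2/[Co³⁺]^2 and the known concentrations, [Co³⁺]^2 in the denominator gives [Co³⁺] = 0.27 M.

0.27 M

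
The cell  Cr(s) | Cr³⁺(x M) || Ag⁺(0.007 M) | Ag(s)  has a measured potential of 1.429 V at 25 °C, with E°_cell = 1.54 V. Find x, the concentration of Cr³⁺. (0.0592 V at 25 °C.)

0.14 M

From the Nernst equation, log Q = n(E° − E)/0.0592 = 3(1.54 − 1.429)/0.0592 = 5.625, so Q = 4.22 × 10^5.
With Q = [Cr³⁺]/[Ag⁺]^3 and the known concentrations, [Cr³⁺] in the numerator gives [Cr³⁺] = 0.14 M.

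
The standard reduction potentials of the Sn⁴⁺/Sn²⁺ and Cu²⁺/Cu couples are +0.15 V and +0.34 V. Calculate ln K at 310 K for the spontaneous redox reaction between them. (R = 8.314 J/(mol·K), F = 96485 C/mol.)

ln K = 14.2

E°_cell = +0.34 − (+0.15) = 0.19 V, with n = 2 electrons transferred.
At equilibrium E = 0, so the Nernst equation gives ln K = nFE°/RT = (2)(96485)(0.19)/((8.314)(310)) = 14.23.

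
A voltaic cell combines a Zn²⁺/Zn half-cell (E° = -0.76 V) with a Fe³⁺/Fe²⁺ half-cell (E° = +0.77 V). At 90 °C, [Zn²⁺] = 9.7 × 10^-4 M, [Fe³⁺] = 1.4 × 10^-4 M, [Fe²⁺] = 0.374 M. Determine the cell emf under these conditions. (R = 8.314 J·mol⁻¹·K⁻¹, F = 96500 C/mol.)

1.39 V

The Fe³⁺/Fe²⁺ couple has the higher reduction potential and acts as the cathode, so E°_cell = +0.77 − (-0.76) = 1.53 V.
Balancing electrons gives n = 2; the reaction quotient is Q = [Zn²⁺]·[Fe²⁺]^2/[Fe³⁺]^2 = 6920.
E = E° − (RT/nF) ln Q = 1.53 − (8.314×363)/(2×96500) × (8.843) = 1.530 − 0.138 = 1.392 V.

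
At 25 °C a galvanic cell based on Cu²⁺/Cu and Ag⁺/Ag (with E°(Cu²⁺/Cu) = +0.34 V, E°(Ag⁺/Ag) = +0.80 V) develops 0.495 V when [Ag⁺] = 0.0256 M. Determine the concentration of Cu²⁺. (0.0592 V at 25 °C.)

From the Nernst equation, log Q = n(E° − E)/0.0592 = 2(0.46 − 0.495)/0.0592 = -1.182, so Q = 0.0657.
With Q = [Cu²⁺]/[Ag⁺]^2 and the known concentrations, [Cu²⁺] in the numerator gives [Cu²⁺] = 4.3 × 10^-5 M.

4.3 × 10^-5 M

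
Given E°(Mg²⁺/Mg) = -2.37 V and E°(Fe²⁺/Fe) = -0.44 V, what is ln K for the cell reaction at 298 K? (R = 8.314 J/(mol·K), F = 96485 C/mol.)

ln K = 150.3

E°_cell = -0.44 − (-2.37) = 1.93 V, with n = 2 electrons transferred.
At equilibrium E = 0, so the Nernst equation gives ln K = nFE°/RT = (2)(96485)(1.93)/((8.314)(298)) = 150.32.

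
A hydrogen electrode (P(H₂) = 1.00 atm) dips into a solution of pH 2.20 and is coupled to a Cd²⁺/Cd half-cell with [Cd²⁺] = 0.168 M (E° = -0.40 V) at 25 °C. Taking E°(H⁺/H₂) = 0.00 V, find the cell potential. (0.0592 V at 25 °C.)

0.29 V

The hydrogen couple is the cathode, so E°_cell = 0.40 V; n = 2.
[H⁺] = 10^(−2.20) = 0.0063 M, and Q = [Cd²⁺]·P(H₂) / [H⁺]^2 = 4220.
E = E° − (0.0592/2) log Q = 0.40 − (0.0592/2)(3.625) = 0.293 V.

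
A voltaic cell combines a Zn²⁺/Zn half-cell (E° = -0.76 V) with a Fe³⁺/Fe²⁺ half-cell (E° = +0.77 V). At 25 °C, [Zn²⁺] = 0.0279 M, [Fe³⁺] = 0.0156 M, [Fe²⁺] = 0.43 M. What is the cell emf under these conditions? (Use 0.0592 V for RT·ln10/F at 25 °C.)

1.49 V

The Fe³⁺/Fe²⁺ couple has the higher reduction potential and acts as the cathode, so E°_cell = +0.77 − (-0.76) = 1.53 V.
Balancing electrons gives n = 2; the reaction quotient is Q = [Zn²⁺]·[Fe²⁺]^2/[Fe³⁺]^2 = 21.2.
At 25 °C, E = E° − (0.0592/n) log Q = 1.53 − (0.0592/2)(1.326) = 1.530 − 0.039 = 1.491 V.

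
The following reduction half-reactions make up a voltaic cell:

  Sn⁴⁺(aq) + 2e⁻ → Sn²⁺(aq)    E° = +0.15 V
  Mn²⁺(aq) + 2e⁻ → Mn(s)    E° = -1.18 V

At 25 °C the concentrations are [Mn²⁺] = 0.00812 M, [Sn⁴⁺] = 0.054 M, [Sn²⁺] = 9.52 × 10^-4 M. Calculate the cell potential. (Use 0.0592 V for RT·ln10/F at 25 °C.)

The Sn⁴⁺/Sn²⁺ couple has the higher reduction potential and acts as the cathode, so E°_cell = +0.15 − (-1.18) = 1.33 V.
Balancing electrons gives n = 2; the reaction quotient is Q = [Mn²⁺]·[Sn²⁺]/[Sn⁴⁺] = 1.43 × 10^-4.
At 25 °C, E = E° − (0.0592/n) log Q = 1.33 − (0.0592/2)(-3.844) = 1.330 + 0.114 = 1.444 V.

1.44 V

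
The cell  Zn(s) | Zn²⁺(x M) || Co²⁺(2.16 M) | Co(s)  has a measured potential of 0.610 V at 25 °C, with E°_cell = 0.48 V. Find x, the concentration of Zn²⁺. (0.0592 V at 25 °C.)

8.8 × 10^-5 M

From the Nernst equation, log Q = n(E° − E)/0.0592 = 2(0.48 − 0.610)/0.0592 = -4.392, so Q = 4.06 × 10^-5.
With Q = [Zn²⁺]/[Co²⁺] and the known concentrations, [Zn²⁺] in the numerator gives [Zn²⁺] = 8.8 × 10^-5 M.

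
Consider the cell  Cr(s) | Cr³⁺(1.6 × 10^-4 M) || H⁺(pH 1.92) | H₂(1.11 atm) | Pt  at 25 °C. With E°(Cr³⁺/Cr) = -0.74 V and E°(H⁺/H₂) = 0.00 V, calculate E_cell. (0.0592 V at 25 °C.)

0.70 V

The hydrogen couple is the cathode, so E°_cell = 0.74 V; n = 6.
[H⁺] = 10^(−1.92) = 0.012 M, and Q = [Cr³⁺]^2·P(H₂)^3 / [H⁺]^6 = 1.16 × 10^4.
E = E° − (0.0592/6) log Q = 0.74 − (0.0592/6)(4.064) = 0.700 V.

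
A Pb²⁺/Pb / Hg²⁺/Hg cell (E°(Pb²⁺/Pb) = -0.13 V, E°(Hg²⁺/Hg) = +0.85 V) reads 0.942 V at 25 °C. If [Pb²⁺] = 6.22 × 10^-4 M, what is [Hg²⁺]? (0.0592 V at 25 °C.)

From the Nernst equation, log Q = n(E° − E)/0.0592 = 2(0.98 − 0.942)/0.0592 = 1.284, so Q = 19.2.
With Q = [Pb²⁺]/[Hg²⁺] and the known concentrations, [Hg²⁺] in the denominator gives [Hg²⁺] = 3.2 × 10^-5 M.

3.2 × 10^-5 M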